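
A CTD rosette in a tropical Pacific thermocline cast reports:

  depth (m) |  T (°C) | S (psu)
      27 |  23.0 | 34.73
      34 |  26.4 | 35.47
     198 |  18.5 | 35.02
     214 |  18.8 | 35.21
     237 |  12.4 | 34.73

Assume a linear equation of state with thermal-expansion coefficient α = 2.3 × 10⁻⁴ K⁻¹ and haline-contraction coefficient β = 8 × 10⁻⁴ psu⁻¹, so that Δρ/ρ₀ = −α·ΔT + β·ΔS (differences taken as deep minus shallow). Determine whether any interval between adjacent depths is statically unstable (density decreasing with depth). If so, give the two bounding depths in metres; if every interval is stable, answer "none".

27–34 m

Evaluate Δρ/ρ₀ = −αΔT + βΔS across each adjacent pair:
  27–34 m: −αΔT+βΔS = −(2.3 × 10⁻⁴)(+3.4)+(8 × 10⁻⁴)(+0.74) = -1.9 × 10⁻⁴ → UNSTABLE
  34–198 m: −αΔT+βΔS = −(2.3 × 10⁻⁴)(-7.9)+(8 × 10⁻⁴)(-0.45) = 1.5 × 10⁻³ → stable
  198–214 m: −αΔT+βΔS = −(2.3 × 10⁻⁴)(+0.3)+(8 × 10⁻⁴)(+0.19) = 8.3 × 10⁻⁵ → stable
  214–237 m: −αΔT+βΔS = −(2.3 × 10⁻⁴)(-6.4)+(8 × 10⁻⁴)(-0.48) = 1.1 × 10⁻³ → stable
The 27–34 m interval has Δρ < 0: lighter water underlies denser water.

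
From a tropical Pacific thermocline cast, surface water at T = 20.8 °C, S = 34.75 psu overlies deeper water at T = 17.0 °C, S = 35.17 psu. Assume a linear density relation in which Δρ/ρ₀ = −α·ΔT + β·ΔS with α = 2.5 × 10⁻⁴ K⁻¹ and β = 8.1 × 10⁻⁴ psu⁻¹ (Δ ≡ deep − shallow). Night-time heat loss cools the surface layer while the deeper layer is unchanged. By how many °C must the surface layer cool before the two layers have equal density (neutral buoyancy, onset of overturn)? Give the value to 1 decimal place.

Neutral buoyancy requires Δρ = 0, i.e. −α(T_deep − T_surf′) + β(S_deep − S_surf) = 0.
T_surf′ = T_deep − (β/α)·ΔS = 17.0 − (8.1 × 10⁻⁴/2.5 × 10⁻⁴)·(+0.42) = 15.639 °C.
Cooling required: 20.8 − (15.639) = 5.161 °C.

5.2 °C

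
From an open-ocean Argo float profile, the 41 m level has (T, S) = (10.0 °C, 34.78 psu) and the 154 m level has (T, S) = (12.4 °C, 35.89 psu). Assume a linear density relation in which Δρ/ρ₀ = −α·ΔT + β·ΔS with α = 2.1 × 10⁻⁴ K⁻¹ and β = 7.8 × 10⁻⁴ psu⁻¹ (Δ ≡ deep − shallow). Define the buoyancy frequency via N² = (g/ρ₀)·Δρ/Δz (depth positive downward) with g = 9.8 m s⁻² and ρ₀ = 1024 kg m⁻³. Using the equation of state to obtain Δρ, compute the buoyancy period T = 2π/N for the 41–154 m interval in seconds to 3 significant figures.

ΔT = +2.4 K, ΔS = +1.11 psu (deep − shallow).
Δρ/ρ₀ = −αΔT + βΔS = -5.04 × 10⁻⁴ + 8.658 × 10⁻⁴ = 3.618 × 10⁻⁴, so Δρ ≈ 0.3705 kg m⁻³.
N² = (g/ρ₀)·Δρ/Δz = g·(Δρ/ρ₀)/Δz = 9.8 × 3.618 × 10⁻⁴ / 113 = 3.1377 × 10⁻⁵ s⁻².
N = √(3.1377 × 10⁻⁵) = 5.6015 × 10⁻³ rad s⁻¹ → T = 2π/N = 1.1217 × 10³ s ≈ 1.12 × 10³ s.

1.12 × 10³ s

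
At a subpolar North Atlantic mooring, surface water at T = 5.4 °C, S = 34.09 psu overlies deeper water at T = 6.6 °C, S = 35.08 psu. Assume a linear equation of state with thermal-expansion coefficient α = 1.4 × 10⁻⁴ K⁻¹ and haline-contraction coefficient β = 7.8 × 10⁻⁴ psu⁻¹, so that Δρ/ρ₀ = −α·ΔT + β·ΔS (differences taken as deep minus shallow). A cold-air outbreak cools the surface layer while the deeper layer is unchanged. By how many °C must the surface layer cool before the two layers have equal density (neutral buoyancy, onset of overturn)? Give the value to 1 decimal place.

4.3 °C

Neutral buoyancy requires Δρ = 0, i.e. −α(T_deep − T_surf′) + β(S_deep − S_surf) = 0.
T_surf′ = T_deep − (β/α)·ΔS = 6.6 − (7.8 × 10⁻⁴/1.4 × 10⁻⁴)·(+0.99) = 1.084 °C.
Cooling required: 5.4 − (1.084) = 4.316 °C.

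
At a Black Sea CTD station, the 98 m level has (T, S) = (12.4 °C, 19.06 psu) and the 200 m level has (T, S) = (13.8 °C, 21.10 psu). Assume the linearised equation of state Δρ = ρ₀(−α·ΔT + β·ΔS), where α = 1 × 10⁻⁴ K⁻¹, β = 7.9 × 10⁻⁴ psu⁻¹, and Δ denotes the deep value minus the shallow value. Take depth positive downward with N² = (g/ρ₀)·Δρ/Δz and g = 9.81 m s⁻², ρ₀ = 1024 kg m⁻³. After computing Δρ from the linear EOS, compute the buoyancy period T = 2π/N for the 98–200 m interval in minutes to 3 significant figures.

ΔT = +1.4 K, ΔS = +2.04 psu (deep − shallow).
Δρ/ρ₀ = −αΔT + βΔS = -1.40 × 10⁻⁴ + 1.6116 × 10⁻³ = 1.4716 × 10⁻³, so Δρ ≈ 1.507 kg m⁻³.
N² = (g/ρ₀)·Δρ/Δz = g·(Δρ/ρ₀)/Δz = 9.81 × 1.4716 × 10⁻³ / 102 = 1.4153 × 10⁻⁴ s⁻².
N = √(1.4153 × 10⁻⁴) = 0.011897 rad s⁻¹ → T = 2π/N = 528.13 s = 8.8022 min ≈ 8.80 min.

8.80 min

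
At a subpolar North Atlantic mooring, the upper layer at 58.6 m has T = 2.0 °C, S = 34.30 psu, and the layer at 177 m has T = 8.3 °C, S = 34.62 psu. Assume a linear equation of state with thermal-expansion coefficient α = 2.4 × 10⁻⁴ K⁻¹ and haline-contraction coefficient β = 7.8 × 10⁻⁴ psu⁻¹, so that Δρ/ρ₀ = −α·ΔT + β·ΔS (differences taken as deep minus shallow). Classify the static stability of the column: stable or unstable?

unstable

ΔT = 8.3 − 2.0 = +6.3 K and ΔS = 34.62 − 34.30 = +0.32 psu (deep − shallow).
−αΔT = -1.512 × 10⁻³; βΔS = 2.496 × 10⁻⁴; sum Δρ/ρ₀ = -1.2624 × 10⁻³.
Δρ/ρ₀ < 0, so Δρ < 0: deeper water is lighter → statically unstable; the column would overturn.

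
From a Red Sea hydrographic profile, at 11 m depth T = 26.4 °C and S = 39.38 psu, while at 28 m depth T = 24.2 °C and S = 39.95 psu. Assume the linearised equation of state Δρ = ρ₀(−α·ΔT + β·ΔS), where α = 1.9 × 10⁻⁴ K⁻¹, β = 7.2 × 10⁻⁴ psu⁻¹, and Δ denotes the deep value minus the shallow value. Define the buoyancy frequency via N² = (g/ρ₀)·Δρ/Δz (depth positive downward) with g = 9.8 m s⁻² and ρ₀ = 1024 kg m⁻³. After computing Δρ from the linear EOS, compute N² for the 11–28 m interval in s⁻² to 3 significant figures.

ΔT = -2.2 K, ΔS = +0.57 psu (deep − shallow).
Δρ/ρ₀ = −αΔT + βΔS = 4.18 × 10⁻⁴ + 4.104 × 10⁻⁴ = 8.284 × 10⁻⁴, so Δρ ≈ 0.8483 kg m⁻³.
N² = (g/ρ₀)·Δρ/Δz = g·(Δρ/ρ₀)/Δz = 9.8 × 8.284 × 10⁻⁴ / 17 = 4.7755 × 10⁻⁴ s⁻² ≈ 4.78 × 10⁻⁴ s⁻².

4.78 × 10⁻⁴ s⁻²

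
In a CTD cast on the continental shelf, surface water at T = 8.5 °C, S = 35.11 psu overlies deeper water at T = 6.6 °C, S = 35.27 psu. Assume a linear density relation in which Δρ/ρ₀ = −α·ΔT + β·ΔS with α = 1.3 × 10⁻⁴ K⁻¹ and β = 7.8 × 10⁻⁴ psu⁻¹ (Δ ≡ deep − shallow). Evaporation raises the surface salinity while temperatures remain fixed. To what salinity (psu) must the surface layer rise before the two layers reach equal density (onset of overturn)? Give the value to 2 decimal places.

Neutral buoyancy requires −α(T_deep − T_surf) + β(S_deep − S_surf′) = 0.
S_surf′ = S_deep − (α/β)·ΔT = 35.27 − (1.3 × 10⁻⁴/7.8 × 10⁻⁴)·(-1.9) = 35.5867 psu.
Increase required: 35.5867 − 35.11 = 0.4767 psu.

35.59 psu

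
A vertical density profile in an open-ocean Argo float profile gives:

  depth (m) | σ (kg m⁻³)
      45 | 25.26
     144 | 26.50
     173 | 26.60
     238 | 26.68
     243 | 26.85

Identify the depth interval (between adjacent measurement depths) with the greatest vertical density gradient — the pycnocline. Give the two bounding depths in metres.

Compute the density gradient over each adjacent pair:
  45–144 m: Δρ/Δz = 1.24/99 = 0.013 kg m⁻⁴
  144–173 m: Δρ/Δz = 0.10/29 = 3.4 × 10⁻³ kg m⁻⁴
  173–238 m: Δρ/Δz = 0.08/65 = 1.2 × 10⁻³ kg m⁻⁴
  238–243 m: Δρ/Δz = 0.17/5 = 0.034 kg m⁻⁴
The largest gradient is in the 238–243 m interval — the pycnocline.

238–243 m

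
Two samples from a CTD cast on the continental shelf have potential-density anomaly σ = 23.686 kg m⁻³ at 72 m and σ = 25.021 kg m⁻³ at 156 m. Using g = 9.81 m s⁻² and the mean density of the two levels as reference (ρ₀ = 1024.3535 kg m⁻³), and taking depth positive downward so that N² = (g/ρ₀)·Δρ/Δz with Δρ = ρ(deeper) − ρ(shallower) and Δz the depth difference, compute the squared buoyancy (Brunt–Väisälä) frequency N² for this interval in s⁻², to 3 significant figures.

1.52 × 10⁻⁴ s⁻²

Δρ = 1025.021 − 1023.686 = 1.335 kg m⁻³ over Δz = 156 − 72 = 84 m.
N² = (9.81/1024.3535) × (1.335/84) = 1.5220 × 10⁻⁴ s⁻² ≈ 1.52 × 10⁻⁴ s⁻².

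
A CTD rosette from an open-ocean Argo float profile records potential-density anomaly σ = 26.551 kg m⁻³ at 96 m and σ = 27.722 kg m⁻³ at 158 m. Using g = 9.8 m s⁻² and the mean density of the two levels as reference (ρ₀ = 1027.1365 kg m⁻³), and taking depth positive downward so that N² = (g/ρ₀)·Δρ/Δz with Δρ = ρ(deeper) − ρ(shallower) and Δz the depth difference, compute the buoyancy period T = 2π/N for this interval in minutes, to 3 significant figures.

Δρ = 1027.722 − 1026.551 = 1.171 kg m⁻³ over Δz = 158 − 96 = 62 m.
N² = (9.8/1027.1365) × (1.171/62) = 1.8020 × 10⁻⁴ s⁻².
N = √(1.8020 × 10⁻⁴) = 0.013424 rad s⁻¹, so T = 2π/N = 468.06 s = 7.8010 min ≈ 7.80 min.

7.80 min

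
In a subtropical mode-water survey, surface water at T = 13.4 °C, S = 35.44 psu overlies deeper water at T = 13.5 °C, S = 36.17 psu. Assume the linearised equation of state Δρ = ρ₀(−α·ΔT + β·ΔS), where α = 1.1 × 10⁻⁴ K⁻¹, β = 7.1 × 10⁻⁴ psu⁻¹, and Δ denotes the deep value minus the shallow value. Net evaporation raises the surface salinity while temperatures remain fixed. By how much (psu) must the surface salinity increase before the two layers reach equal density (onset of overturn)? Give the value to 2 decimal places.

Neutral buoyancy requires −α(T_deep − T_surf) + β(S_deep − S_surf′) = 0.
S_surf′ = S_deep − (α/β)·ΔT = 36.17 − (1.1 × 10⁻⁴/7.1 × 10⁻⁴)·(+0.1) = 36.1545 psu.
Increase required: 36.1545 − 35.44 = 0.7145 psu.

0.71 psu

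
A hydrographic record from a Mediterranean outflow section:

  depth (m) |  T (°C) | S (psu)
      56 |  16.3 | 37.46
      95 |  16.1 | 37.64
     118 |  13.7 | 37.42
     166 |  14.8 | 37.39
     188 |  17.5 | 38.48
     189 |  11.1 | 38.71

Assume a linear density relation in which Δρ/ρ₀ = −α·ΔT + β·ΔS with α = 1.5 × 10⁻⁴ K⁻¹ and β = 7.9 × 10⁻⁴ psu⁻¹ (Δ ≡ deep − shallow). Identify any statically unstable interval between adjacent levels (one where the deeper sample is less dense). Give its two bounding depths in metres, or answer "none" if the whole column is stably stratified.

Evaluate Δρ/ρ₀ = −αΔT + βΔS across each adjacent pair:
  56–95 m: −αΔT+βΔS = −(1.5 × 10⁻⁴)(-0.2)+(7.9 × 10⁻⁴)(+0.18) = 1.7 × 10⁻⁴ → stable
  95–118 m: −αΔT+βΔS = −(1.5 × 10⁻⁴)(-2.4)+(7.9 × 10⁻⁴)(-0.22) = 1.9 × 10⁻⁴ → stable
  118–166 m: −αΔT+βΔS = −(1.5 × 10⁻⁴)(+1.1)+(7.9 × 10⁻⁴)(-0.03) = -1.9 × 10⁻⁴ → UNSTABLE
  166–188 m: −αΔT+βΔS = −(1.5 × 10⁻⁴)(+2.7)+(7.9 × 10⁻⁴)(+1.09) = 4.6 × 10⁻⁴ → stable
  188–189 m: −αΔT+βΔS = −(1.5 × 10⁻⁴)(-6.4)+(7.9 × 10⁻⁴)(+0.23) = 1.1 × 10⁻³ → stable
The 118–166 m interval has Δρ < 0: lighter water underlies denser water.

118–166 m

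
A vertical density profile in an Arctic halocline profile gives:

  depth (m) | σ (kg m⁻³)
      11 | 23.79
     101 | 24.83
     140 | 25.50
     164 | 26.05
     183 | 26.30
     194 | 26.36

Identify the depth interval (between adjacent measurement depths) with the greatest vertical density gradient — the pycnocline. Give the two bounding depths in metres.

Compute the density gradient over each adjacent pair:
  11–101 m: Δρ/Δz = 1.04/90 = 0.012 kg m⁻⁴
  101–140 m: Δρ/Δz = 0.67/39 = 0.017 kg m⁻⁴
  140–164 m: Δρ/Δz = 0.55/24 = 0.023 kg m⁻⁴
  164–183 m: Δρ/Δz = 0.25/19 = 0.013 kg m⁻⁴
  183–194 m: Δρ/Δz = 0.06/11 = 5.5 × 10⁻³ kg m⁻⁴
The largest gradient is in the 140–164 m interval — the pycnocline.

140–164 m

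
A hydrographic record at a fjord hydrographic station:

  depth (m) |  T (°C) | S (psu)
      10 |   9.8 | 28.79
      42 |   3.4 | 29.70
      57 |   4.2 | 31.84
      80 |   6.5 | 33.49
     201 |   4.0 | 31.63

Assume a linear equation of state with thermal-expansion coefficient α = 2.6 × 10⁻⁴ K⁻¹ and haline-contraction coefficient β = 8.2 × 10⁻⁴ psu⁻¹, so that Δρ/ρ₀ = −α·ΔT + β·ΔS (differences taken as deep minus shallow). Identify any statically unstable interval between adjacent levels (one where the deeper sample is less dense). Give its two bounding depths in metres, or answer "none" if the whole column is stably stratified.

Evaluate Δρ/ρ₀ = −αΔT + βΔS across each adjacent pair:
  10–42 m: −αΔT+βΔS = −(2.6 × 10⁻⁴)(-6.4)+(8.2 × 10⁻⁴)(+0.91) = 2.4 × 10⁻³ → stable
  42–57 m: −αΔT+βΔS = −(2.6 × 10⁻⁴)(+0.8)+(8.2 × 10⁻⁴)(+2.14) = 1.5 × 10⁻³ → stable
  57–80 m: −αΔT+βΔS = −(2.6 × 10⁻⁴)(+2.3)+(8.2 × 10⁻⁴)(+1.65) = 7.5 × 10⁻⁴ → stable
  80–201 m: −αΔT+βΔS = −(2.6 × 10⁻⁴)(-2.5)+(8.2 × 10⁻⁴)(-1.86) = -8.8 × 10⁻⁴ → UNSTABLE
The 80–201 m interval has Δρ < 0: lighter water underlies denser water.

80–201 m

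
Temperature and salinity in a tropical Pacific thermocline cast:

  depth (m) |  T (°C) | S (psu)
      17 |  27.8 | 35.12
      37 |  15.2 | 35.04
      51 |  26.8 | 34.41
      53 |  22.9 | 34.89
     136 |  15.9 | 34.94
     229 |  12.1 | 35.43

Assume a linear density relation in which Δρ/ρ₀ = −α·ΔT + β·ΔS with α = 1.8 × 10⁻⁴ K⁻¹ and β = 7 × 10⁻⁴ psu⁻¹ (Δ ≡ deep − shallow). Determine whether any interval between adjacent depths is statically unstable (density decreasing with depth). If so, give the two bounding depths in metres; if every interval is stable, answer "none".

37–51 m

Evaluate Δρ/ρ₀ = −αΔT + βΔS across each adjacent pair:
  17–37 m: −αΔT+βΔS = −(1.8 × 10⁻⁴)(-12.6)+(7 × 10⁻⁴)(-0.08) = 2.2 × 10⁻³ → stable
  37–51 m: −αΔT+βΔS = −(1.8 × 10⁻⁴)(+11.6)+(7 × 10⁻⁴)(-0.63) = -2.5 × 10⁻³ → UNSTABLE
  51–53 m: −αΔT+βΔS = −(1.8 × 10⁻⁴)(-3.9)+(7 × 10⁻⁴)(+0.48) = 1.0 × 10⁻³ → stable
  53–136 m: −αΔT+βΔS = −(1.8 × 10⁻⁴)(-7.0)+(7 × 10⁻⁴)(+0.05) = 1.3 × 10⁻³ → stable
  136–229 m: −αΔT+βΔS = −(1.8 × 10⁻⁴)(-3.8)+(7 × 10⁻⁴)(+0.49) = 1.0 × 10⁻³ → stable
The 37–51 m interval has Δρ < 0: lighter water underlies denser water.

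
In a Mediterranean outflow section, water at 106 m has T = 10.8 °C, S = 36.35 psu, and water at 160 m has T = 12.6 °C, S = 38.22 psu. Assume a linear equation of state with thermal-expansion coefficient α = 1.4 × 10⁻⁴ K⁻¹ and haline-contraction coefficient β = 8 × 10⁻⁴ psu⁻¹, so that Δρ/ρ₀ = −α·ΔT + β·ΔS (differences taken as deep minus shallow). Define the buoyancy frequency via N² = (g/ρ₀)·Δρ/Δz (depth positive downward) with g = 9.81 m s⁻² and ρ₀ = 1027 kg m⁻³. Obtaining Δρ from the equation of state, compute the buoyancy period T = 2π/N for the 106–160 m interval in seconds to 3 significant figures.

418 s

ΔT = +1.8 K, ΔS = +1.87 psu (deep − shallow).
Δρ/ρ₀ = −αΔT + βΔS = -2.52 × 10⁻⁴ + 1.496 × 10⁻³ = 1.244 × 10⁻³, so Δρ ≈ 1.278 kg m⁻³.
N² = (g/ρ₀)·Δρ/Δz = g·(Δρ/ρ₀)/Δz = 9.81 × 1.244 × 10⁻³ / 54 = 2.2599 × 10⁻⁴ s⁻².
N = √(2.2599 × 10⁻⁴) = 0.015033 rad s⁻¹ → T = 2π/N = 417.96 s ≈ 418 s.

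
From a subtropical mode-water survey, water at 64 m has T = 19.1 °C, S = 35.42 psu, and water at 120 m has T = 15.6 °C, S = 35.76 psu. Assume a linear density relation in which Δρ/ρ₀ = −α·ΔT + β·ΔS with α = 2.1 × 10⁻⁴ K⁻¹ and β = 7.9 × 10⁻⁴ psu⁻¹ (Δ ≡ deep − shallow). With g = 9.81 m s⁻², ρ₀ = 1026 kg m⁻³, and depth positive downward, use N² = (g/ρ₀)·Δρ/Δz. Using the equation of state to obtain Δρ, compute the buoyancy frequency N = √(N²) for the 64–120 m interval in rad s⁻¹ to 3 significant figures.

ΔT = -3.5 K, ΔS = +0.34 psu (deep − shallow).
Δρ/ρ₀ = −αΔT + βΔS = 7.35 × 10⁻⁴ + 2.686 × 10⁻⁴ = 1.0036 × 10⁻³, so Δρ ≈ 1.030 kg m⁻³.
N² = (g/ρ₀)·Δρ/Δz = g·(Δρ/ρ₀)/Δz = 9.81 × 1.0036 × 10⁻³ / 56 = 1.7581 × 10⁻⁴ s⁻².
N = √(1.7581 × 10⁻⁴) = 0.013259 rad s⁻¹ ≈ 0.0133 rad s⁻¹.

0.0133 rad s⁻¹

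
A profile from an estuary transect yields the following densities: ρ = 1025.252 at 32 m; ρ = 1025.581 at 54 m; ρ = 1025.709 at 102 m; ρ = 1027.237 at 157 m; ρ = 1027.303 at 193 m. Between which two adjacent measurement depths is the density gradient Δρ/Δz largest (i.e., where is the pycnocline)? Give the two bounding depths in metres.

Compute the density gradient over each adjacent pair:
  32–54 m: Δρ/Δz = 0.329/22 = 0.015 kg m⁻⁴
  54–102 m: Δρ/Δz = 0.128/48 = 2.7 × 10⁻³ kg m⁻⁴
  102–157 m: Δρ/Δz = 1.528/55 = 0.028 kg m⁻⁴
  157–193 m: Δρ/Δz = 0.066/36 = 1.8 × 10⁻³ kg m⁻⁴
The largest gradient is in the 102–157 m interval — the pycnocline.

102–157 m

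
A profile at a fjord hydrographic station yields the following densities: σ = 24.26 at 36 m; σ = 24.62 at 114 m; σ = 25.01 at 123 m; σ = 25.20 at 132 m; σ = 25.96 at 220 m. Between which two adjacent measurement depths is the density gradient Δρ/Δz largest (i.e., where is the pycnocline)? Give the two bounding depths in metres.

Compute the density gradient over each adjacent pair:
  36–114 m: Δρ/Δz = 0.36/78 = 4.6 × 10⁻³ kg m⁻⁴
  114–123 m: Δρ/Δz = 0.39/9 = 0.043 kg m⁻⁴
  123–132 m: Δρ/Δz = 0.19/9 = 0.021 kg m⁻⁴
  132–220 m: Δρ/Δz = 0.76/88 = 8.6 × 10⁻³ kg m⁻⁴
The largest gradient is in the 114–123 m interval — the pycnocline.

114–123 m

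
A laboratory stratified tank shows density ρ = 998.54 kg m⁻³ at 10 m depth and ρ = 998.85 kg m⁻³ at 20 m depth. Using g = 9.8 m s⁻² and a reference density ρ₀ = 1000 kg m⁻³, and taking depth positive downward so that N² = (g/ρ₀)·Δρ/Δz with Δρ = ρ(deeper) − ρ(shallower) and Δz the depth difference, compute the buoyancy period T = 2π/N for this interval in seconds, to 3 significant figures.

Δρ = 998.85 − 998.54 = 0.31 kg m⁻³ over Δz = 20 − 10 = 10 m.
N² = (9.8/1000) × (0.31/10) = 3.0380 × 10⁻⁴ s⁻².
N = √(3.0380 × 10⁻⁴) = 0.017430 rad s⁻¹, so T = 2π/N = 360.48 s ≈ 360 s.
A positive N² confirms static stability across the interval.

360 s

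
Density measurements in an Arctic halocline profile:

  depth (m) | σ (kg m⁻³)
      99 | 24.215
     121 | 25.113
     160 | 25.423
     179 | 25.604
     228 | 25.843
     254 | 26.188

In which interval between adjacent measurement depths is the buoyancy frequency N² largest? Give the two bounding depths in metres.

99–121 m

Compute the density gradient over each adjacent pair:
  99–121 m: Δρ/Δz = 0.898/22 = 0.041 kg m⁻⁴
  121–160 m: Δρ/Δz = 0.310/39 = 7.9 × 10⁻³ kg m⁻⁴
  160–179 m: Δρ/Δz = 0.181/19 = 9.5 × 10⁻³ kg m⁻⁴
  179–228 m: Δρ/Δz = 0.239/49 = 4.9 × 10⁻³ kg m⁻⁴
  228–254 m: Δρ/Δz = 0.345/26 = 0.013 kg m⁻⁴
The largest gradient is in the 99–121 m interval — the pycnocline.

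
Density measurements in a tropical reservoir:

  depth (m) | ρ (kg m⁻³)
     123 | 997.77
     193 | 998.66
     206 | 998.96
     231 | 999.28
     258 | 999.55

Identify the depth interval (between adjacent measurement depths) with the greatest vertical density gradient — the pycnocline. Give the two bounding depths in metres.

Compute the density gradient over each adjacent pair:
  123–193 m: Δρ/Δz = 0.89/70 = 0.013 kg m⁻⁴
  193–206 m: Δρ/Δz = 0.30/13 = 0.023 kg m⁻⁴
  206–231 m: Δρ/Δz = 0.32/25 = 0.013 kg m⁻⁴
  231–258 m: Δρ/Δz = 0.27/27 = 0.010 kg m⁻⁴
The largest gradient is in the 193–206 m interval — the pycnocline.

193–206 m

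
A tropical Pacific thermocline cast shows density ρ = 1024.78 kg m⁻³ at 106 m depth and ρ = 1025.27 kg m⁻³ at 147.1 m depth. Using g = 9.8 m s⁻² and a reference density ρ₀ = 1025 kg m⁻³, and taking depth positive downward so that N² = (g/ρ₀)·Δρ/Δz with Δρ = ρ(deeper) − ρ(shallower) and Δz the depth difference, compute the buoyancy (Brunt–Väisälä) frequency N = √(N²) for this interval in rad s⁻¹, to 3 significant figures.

Δρ = 1025.27 − 1024.78 = 0.49 kg m⁻³ over Δz = 147.1 − 106 = 41.1 m.
N² = (9.8/1025) × (0.49/41.1) = 1.1399 × 10⁻⁴ s⁻².
N = √(1.1399 × 10⁻⁴) = 0.010677 rad s⁻¹ ≈ 0.0107 rad s⁻¹.

0.0107 rad s⁻¹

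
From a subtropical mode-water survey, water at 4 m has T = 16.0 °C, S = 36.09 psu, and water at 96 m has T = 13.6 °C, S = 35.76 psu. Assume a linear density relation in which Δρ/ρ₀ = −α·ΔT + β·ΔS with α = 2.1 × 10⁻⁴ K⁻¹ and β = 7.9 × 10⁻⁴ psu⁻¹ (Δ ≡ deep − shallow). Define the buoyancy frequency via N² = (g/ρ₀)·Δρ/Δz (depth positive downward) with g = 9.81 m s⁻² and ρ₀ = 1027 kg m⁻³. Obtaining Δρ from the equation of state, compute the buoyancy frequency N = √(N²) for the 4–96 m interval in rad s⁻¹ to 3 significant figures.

5.09 × 10⁻³ rad s⁻¹

ΔT = -2.4 K, ΔS = -0.33 psu (deep − shallow).
Δρ/ρ₀ = −αΔT + βΔS = 5.04 × 10⁻⁴ − 2.607 × 10⁻⁴ = 2.433 × 10⁻⁴, so Δρ ≈ 0.2499 kg m⁻³.
N² = (g/ρ₀)·Δρ/Δz = g·(Δρ/ρ₀)/Δz = 9.81 × 2.433 × 10⁻⁴ / 92 = 2.5943 × 10⁻⁵ s⁻².
N = √(2.5943 × 10⁻⁵) = 5.0934 × 10⁻³ rad s⁻¹ ≈ 5.09 × 10⁻³ rad s⁻¹.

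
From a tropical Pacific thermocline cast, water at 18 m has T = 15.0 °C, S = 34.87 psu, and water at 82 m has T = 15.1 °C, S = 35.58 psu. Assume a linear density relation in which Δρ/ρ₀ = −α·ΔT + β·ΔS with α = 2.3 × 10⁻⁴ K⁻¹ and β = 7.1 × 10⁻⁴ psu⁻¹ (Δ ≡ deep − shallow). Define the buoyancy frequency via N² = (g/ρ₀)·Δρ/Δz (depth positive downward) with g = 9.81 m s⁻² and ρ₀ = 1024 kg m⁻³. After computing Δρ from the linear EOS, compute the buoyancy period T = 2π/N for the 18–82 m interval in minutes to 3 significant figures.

12.2 min

ΔT = +0.1 K, ΔS = +0.71 psu (deep − shallow).
Δρ/ρ₀ = −αΔT + βΔS = -2.30 × 10⁻⁵ + 5.041 × 10⁻⁴ = 4.811 × 10⁻⁴, so Δρ ≈ 0.4926 kg m⁻³.
N² = (g/ρ₀)·Δρ/Δz = g·(Δρ/ρ₀)/Δz = 9.81 × 4.811 × 10⁻⁴ / 64 = 7.3744 × 10⁻⁵ s⁻².
N = √(7.3744 × 10⁻⁵) = 8.5874 × 10⁻³ rad s⁻¹ → T = 2π/N = 731.67 s = 12.194 min ≈ 12.2 min.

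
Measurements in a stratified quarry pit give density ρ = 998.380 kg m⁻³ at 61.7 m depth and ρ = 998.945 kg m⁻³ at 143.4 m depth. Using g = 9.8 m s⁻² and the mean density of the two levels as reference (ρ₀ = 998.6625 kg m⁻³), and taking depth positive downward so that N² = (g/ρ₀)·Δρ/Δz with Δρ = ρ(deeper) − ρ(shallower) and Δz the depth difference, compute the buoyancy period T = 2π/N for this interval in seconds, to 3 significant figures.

763 s

Δρ = 998.945 − 998.380 = 0.565 kg m⁻³ over Δz = 143.4 − 61.7 = 81.7 m.
N² = (9.8/998.6625) × (0.565/81.7) = 6.7863 × 10⁻⁵ s⁻².
N = √(6.7863 × 10⁻⁵) = 8.2379 × 10⁻³ rad s⁻¹, so T = 2π/N = 762.72 s ≈ 763 s.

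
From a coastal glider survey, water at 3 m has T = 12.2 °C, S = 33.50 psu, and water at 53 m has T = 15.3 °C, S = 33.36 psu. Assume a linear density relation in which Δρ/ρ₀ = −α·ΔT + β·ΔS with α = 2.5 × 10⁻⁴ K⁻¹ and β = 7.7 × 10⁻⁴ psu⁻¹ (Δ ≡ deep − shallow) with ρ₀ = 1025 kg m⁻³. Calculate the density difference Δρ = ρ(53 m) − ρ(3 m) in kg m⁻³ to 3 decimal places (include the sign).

ΔT = +3.1 K, ΔS = -0.14 psu (deep − shallow).
Δρ/ρ₀ = −(2.5 × 10⁻⁴)(+3.1) + (7.7 × 10⁻⁴)(-0.14) = -8.828 × 10⁻⁴.
Δρ = 1025 × (-8.828 × 10⁻⁴) = -0.905 kg m⁻³.
Negative Δρ: lighter below, statically unstable.

-0.905 kg m⁻³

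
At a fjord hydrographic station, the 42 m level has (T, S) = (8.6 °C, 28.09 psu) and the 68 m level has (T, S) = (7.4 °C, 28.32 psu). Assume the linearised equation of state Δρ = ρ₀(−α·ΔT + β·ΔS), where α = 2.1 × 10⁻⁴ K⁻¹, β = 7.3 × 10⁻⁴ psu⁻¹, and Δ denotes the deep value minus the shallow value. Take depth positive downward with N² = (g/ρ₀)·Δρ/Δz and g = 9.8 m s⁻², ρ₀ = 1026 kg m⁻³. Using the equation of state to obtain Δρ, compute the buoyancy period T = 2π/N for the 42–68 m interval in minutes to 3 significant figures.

ΔT = -1.2 K, ΔS = +0.23 psu (deep − shallow).
Δρ/ρ₀ = −αΔT + βΔS = 2.52 × 10⁻⁴ + 1.679 × 10⁻⁴ = 4.199 × 10⁻⁴, so Δρ ≈ 0.4308 kg m⁻³.
N² = (g/ρ₀)·Δρ/Δz = g·(Δρ/ρ₀)/Δz = 9.8 × 4.199 × 10⁻⁴ / 26 = 1.5827 × 10⁻⁴ s⁻².
N = √(1.5827 × 10⁻⁴) = 0.012581 rad s⁻¹ → T = 2π/N = 499.42 s = 8.3237 min ≈ 8.32 min.

8.32 min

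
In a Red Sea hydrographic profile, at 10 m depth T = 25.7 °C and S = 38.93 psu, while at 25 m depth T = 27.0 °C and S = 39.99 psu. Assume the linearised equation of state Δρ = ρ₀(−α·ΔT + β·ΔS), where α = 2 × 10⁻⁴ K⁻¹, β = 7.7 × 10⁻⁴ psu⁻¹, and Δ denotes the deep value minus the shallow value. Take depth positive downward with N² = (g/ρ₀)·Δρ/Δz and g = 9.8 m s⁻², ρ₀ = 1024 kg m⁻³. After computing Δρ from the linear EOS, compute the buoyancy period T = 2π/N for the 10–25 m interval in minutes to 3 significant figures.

ΔT = +1.3 K, ΔS = +1.06 psu (deep − shallow).
Δρ/ρ₀ = −αΔT + βΔS = -2.60 × 10⁻⁴ + 8.162 × 10⁻⁴ = 5.562 × 10⁻⁴, so Δρ ≈ 0.5695 kg m⁻³.
N² = (g/ρ₀)·Δρ/Δz = g·(Δρ/ρ₀)/Δz = 9.8 × 5.562 × 10⁻⁴ / 15 = 3.6338 × 10⁻⁴ s⁻².
N = √(3.6338 × 10⁻⁴) = 0.019063 rad s⁻¹ → T = 2π/N = 329.60 s = 5.4933 min ≈ 5.49 min.

5.49 min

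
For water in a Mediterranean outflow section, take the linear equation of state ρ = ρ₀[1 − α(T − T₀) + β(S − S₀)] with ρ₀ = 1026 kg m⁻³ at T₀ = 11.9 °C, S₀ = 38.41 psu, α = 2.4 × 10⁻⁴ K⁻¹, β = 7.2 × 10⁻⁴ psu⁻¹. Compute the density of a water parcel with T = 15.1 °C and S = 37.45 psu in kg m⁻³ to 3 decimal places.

T − T₀ = +3.2 K, S − S₀ = -0.96 psu.
Bracket = 1 − α·(+3.2) + β·(-0.96) = 1 + (-1.4592 × 10⁻³) = 0.9985408.
ρ = 1026 × 0.9985408 = 1024.503 kg m⁻³.

1024.503 kg m⁻³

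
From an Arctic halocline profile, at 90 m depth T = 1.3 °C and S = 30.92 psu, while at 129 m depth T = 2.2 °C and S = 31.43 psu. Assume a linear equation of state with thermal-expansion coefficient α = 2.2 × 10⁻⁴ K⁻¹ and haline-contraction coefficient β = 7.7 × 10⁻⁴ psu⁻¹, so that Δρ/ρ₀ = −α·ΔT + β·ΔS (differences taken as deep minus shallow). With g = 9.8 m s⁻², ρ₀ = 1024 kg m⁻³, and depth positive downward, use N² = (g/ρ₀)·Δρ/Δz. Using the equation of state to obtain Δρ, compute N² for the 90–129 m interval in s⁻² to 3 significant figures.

ΔT = +0.9 K, ΔS = +0.51 psu (deep − shallow).
Δρ/ρ₀ = −αΔT + βΔS = -1.98 × 10⁻⁴ + 3.927 × 10⁻⁴ = 1.947 × 10⁻⁴, so Δρ ≈ 0.1994 kg m⁻³.
N² = (g/ρ₀)·Δρ/Δz = g·(Δρ/ρ₀)/Δz = 9.8 × 1.947 × 10⁻⁴ / 39 = 4.8925 × 10⁻⁵ s⁻² ≈ 4.89 × 10⁻⁵ s⁻².

4.89 × 10⁻⁵ s⁻²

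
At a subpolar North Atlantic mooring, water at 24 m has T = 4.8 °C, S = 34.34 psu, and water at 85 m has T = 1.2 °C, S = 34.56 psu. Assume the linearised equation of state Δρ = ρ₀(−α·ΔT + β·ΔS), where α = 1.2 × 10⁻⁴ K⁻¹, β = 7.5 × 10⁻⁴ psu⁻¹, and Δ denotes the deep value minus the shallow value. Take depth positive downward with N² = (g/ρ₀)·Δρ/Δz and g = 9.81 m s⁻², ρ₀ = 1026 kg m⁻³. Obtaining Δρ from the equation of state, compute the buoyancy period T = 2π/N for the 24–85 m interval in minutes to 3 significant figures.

10.7 min

ΔT = -3.6 K, ΔS = +0.22 psu (deep − shallow).
Δρ/ρ₀ = −αΔT + βΔS = 4.32 × 10⁻⁴ + 1.65 × 10⁻⁴ = 5.97 × 10⁻⁴, so Δρ ≈ 0.6125 kg m⁻³.
N² = (g/ρ₀)·Δρ/Δz = g·(Δρ/ρ₀)/Δz = 9.81 × 5.97 × 10⁻⁴ / 61 = 9.6009 × 10⁻⁵ s⁻².
N = √(9.6009 × 10⁻⁵) = 9.7984 × 10⁻³ rad s⁻¹ → T = 2π/N = 641.25 s = 10.688 min ≈ 10.7 min.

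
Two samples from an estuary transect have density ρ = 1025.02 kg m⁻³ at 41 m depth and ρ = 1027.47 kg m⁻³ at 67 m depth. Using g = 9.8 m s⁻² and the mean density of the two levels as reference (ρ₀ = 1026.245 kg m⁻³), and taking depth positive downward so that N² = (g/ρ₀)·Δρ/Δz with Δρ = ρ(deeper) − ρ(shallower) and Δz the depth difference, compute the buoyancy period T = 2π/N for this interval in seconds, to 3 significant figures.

Δρ = 1027.47 − 1025.02 = 2.45 kg m⁻³ over Δz = 67 − 41 = 26 m.
N² = (9.8/1026.245) × (2.45/26) = 8.9985 × 10⁻⁴ s⁻².
N = √(8.9985 × 10⁻⁴) = 0.029997 rad s⁻¹, so T = 2π/N = 209.46 s ≈ 209 s.

209 s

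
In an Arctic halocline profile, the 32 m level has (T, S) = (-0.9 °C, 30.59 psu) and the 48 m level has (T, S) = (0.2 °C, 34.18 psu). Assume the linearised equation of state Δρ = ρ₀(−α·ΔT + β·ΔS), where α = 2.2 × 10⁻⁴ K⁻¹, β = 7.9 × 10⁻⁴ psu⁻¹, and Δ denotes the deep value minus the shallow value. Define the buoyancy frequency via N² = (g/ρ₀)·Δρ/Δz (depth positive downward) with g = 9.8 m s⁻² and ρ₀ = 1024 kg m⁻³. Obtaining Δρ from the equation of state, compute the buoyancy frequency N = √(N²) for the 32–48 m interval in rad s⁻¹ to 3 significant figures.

0.0399 rad s⁻¹

ΔT = +1.1 K, ΔS = +3.59 psu (deep − shallow).
Δρ/ρ₀ = −αΔT + βΔS = -2.42 × 10⁻⁴ + 2.8361 × 10⁻³ = 2.5941 × 10⁻³, so Δρ ≈ 2.656 kg m⁻³.
N² = (g/ρ₀)·Δρ/Δz = g·(Δρ/ρ₀)/Δz = 9.8 × 2.5941 × 10⁻³ / 16 = 1.5889 × 10⁻³ s⁻².
N = √(1.5889 × 10⁻³) = 0.039861 rad s⁻¹ ≈ 0.0399 rad s⁻¹.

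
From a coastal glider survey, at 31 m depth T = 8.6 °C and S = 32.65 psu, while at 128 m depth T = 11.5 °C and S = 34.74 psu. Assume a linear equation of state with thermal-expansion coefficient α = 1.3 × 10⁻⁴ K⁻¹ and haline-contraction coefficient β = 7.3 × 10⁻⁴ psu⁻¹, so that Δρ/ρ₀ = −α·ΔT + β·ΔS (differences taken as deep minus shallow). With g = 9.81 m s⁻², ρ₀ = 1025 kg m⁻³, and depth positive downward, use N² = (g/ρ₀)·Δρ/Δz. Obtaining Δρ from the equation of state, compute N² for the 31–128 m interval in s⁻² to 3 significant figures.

1.16 × 10⁻⁴ s⁻²

ΔT = +2.9 K, ΔS = +2.09 psu (deep − shallow).
Δρ/ρ₀ = −αΔT + βΔS = -3.77 × 10⁻⁴ + 1.5257 × 10⁻³ = 1.1487 × 10⁻³, so Δρ ≈ 1.177 kg m⁻³.
N² = (g/ρ₀)·Δρ/Δz = g·(Δρ/ρ₀)/Δz = 9.81 × 1.1487 × 10⁻³ / 97 = 1.1617 × 10⁻⁴ s⁻² ≈ 1.16 × 10⁻⁴ s⁻².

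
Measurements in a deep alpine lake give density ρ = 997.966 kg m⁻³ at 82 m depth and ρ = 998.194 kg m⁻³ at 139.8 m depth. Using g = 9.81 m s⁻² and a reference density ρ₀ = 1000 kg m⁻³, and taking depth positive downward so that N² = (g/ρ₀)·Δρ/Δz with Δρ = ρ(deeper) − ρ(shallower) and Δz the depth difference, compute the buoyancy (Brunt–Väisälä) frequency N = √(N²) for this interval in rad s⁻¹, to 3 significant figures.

6.22 × 10⁻³ rad s⁻¹

Δρ = 998.194 − 997.966 = 0.228 kg m⁻³ over Δz = 139.8 − 82 = 57.8 m.
N² = (9.81/1000) × (0.228/57.8) = 3.8697 × 10⁻⁵ s⁻².
N = √(3.8697 × 10⁻⁵) = 6.2207 × 10⁻³ rad s⁻¹ ≈ 6.22 × 10⁻³ rad s⁻¹.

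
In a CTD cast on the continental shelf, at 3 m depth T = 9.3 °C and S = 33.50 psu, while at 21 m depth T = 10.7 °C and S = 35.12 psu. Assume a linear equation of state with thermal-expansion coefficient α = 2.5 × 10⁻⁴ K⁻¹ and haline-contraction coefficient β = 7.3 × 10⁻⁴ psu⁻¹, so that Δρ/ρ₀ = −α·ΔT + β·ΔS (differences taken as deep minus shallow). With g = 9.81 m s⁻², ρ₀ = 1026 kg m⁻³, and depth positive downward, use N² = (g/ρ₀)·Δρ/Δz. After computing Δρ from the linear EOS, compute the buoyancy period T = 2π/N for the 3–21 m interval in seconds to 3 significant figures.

ΔT = +1.4 K, ΔS = +1.62 psu (deep − shallow).
Δρ/ρ₀ = −αΔT + βΔS = -3.50 × 10⁻⁴ + 1.1826 × 10⁻³ = 8.326 × 10⁻⁴, so Δρ ≈ 0.8542 kg m⁻³.
N² = (g/ρ₀)·Δρ/Δz = g·(Δρ/ρ₀)/Δz = 9.81 × 8.326 × 10⁻⁴ / 18 = 4.5377 × 10⁻⁴ s⁻².
N = √(4.5377 × 10⁻⁴) = 0.021302 rad s⁻¹ → T = 2π/N = 294.96 s ≈ 295 s.

295 s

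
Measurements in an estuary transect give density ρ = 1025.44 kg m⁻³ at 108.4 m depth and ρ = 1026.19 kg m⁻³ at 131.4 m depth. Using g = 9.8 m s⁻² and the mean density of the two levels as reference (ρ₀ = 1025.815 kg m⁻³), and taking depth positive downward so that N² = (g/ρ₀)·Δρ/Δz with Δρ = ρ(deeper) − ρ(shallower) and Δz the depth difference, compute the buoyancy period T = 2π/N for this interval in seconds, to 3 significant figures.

Δρ = 1026.19 − 1025.44 = 0.75 kg m⁻³ over Δz = 131.4 − 108.4 = 23 m.
N² = (9.8/1025.815) × (0.75/23) = 3.1152 × 10⁻⁴ s⁻².
N = √(3.1152 × 10⁻⁴) = 0.017650 rad s⁻¹, so T = 2π/N = 355.99 s ≈ 356 s.

356 s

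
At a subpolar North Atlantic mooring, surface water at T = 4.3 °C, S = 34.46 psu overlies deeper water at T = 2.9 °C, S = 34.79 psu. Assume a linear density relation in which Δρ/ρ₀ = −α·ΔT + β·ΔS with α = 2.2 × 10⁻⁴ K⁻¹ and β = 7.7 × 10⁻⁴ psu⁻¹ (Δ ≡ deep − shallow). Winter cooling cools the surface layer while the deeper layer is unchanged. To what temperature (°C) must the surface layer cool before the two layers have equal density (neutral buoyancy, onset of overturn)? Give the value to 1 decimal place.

1.7 °C

Neutral buoyancy requires Δρ = 0, i.e. −α(T_deep − T_surf′) + β(S_deep − S_surf) = 0.
T_surf′ = T_deep − (β/α)·ΔS = 2.9 − (7.7 × 10⁻⁴/2.2 × 10⁻⁴)·(+0.33) = 1.745 °C.
Cooling required: 4.3 − (1.745) = 2.555 °C.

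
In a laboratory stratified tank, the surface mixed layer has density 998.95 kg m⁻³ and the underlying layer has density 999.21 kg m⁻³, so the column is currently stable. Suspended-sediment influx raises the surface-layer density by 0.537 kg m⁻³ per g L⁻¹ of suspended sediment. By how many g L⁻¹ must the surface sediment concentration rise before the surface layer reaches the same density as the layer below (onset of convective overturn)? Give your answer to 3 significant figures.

Density deficit of the surface layer: 999.21 − 998.95 = 0.26 kg m⁻³.
Required change = 0.26 / 0.537 = 0.484 g L⁻¹.

0.484 g L⁻¹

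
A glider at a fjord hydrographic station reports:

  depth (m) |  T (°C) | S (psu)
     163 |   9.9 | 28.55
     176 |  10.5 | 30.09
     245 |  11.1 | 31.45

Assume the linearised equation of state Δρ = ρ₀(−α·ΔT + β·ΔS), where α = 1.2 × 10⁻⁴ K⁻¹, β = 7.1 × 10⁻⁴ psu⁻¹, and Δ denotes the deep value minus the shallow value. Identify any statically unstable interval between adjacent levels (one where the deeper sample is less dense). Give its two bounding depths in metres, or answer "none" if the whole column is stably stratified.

none

Evaluate Δρ/ρ₀ = −αΔT + βΔS across each adjacent pair:
  163–176 m: −αΔT+βΔS = −(1.2 × 10⁻⁴)(+0.6)+(7.1 × 10⁻⁴)(+1.54) = 1.0 × 10⁻³ → stable
  176–245 m: −αΔT+βΔS = −(1.2 × 10⁻⁴)(+0.6)+(7.1 × 10⁻⁴)(+1.36) = 8.9 × 10⁻⁴ → stable
Every interval has Δρ > 0: the column is stably stratified throughout.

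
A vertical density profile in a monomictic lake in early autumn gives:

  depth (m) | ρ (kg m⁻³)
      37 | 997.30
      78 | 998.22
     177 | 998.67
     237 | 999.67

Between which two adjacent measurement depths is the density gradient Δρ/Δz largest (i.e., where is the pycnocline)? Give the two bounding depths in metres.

37–78 m

Compute the density gradient over each adjacent pair:
  37–78 m: Δρ/Δz = 0.92/41 = 0.022 kg m⁻⁴
  78–177 m: Δρ/Δz = 0.45/99 = 4.5 × 10⁻³ kg m⁻⁴
  177–237 m: Δρ/Δz = 1.00/60 = 0.017 kg m⁻⁴
The largest gradient is in the 37–78 m interval — the pycnocline.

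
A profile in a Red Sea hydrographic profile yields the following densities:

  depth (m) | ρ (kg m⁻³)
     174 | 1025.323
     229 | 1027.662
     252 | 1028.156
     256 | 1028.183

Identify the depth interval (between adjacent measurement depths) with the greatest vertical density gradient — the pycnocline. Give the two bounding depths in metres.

174–229 m

Compute the density gradient over each adjacent pair:
  174–229 m: Δρ/Δz = 2.339/55 = 0.043 kg m⁻⁴
  229–252 m: Δρ/Δz = 0.494/23 = 0.021 kg m⁻⁴
  252–256 m: Δρ/Δz = 0.027/4 = 6.7 × 10⁻³ kg m⁻⁴
The largest gradient is in the 174–229 m interval — the pycnocline.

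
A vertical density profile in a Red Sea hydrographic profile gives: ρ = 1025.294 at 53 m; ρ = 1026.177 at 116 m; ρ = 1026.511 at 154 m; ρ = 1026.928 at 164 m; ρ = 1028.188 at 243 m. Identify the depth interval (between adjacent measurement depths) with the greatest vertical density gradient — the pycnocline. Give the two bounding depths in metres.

Compute the density gradient over each adjacent pair:
  53–116 m: Δρ/Δz = 0.883/63 = 0.014 kg m⁻⁴
  116–154 m: Δρ/Δz = 0.334/38 = 8.8 × 10⁻³ kg m⁻⁴
  154–164 m: Δρ/Δz = 0.417/10 = 0.042 kg m⁻⁴
  164–243 m: Δρ/Δz = 1.260/79 = 0.016 kg m⁻⁴
The largest gradient is in the 154–164 m interval — the pycnocline.

154–164 m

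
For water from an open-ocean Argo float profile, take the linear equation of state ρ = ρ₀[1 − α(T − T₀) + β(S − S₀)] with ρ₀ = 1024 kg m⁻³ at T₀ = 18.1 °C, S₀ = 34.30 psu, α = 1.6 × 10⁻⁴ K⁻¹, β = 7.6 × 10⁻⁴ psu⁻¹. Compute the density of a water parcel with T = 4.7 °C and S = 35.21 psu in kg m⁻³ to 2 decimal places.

1026.90 kg m⁻³

T − T₀ = -13.4 K, S − S₀ = +0.91 psu.
Bracket = 1 − α·(-13.4) + β·(+0.91) = 1 + (2.8356 × 10⁻³) = 1.0028356.
ρ = 1024 × 1.0028356 = 1026.90 kg m⁻³.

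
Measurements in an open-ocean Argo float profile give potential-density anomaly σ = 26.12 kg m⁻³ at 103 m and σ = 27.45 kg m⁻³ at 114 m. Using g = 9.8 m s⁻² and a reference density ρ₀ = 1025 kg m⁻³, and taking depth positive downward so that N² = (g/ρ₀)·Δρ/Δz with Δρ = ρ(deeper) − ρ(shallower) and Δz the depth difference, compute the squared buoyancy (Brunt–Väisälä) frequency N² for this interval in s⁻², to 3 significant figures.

1.16 × 10⁻³ s⁻²

Δρ = 1027.45 − 1026.12 = 1.33 kg m⁻³ over Δz = 114 − 103 = 11 m.
N² = (9.8/1025) × (1.33/11) = 1.1560 × 10⁻³ s⁻² ≈ 1.16 × 10⁻³ s⁻².
Since Δρ > 0 the layer is stably stratified.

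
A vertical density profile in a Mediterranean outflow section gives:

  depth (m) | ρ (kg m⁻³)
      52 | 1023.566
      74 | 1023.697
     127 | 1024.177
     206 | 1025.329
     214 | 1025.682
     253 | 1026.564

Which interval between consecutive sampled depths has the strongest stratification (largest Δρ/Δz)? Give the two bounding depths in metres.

Compute the density gradient over each adjacent pair:
  52–74 m: Δρ/Δz = 0.131/22 = 6.0 × 10⁻³ kg m⁻⁴
  74–127 m: Δρ/Δz = 0.480/53 = 9.1 × 10⁻³ kg m⁻⁴
  127–206 m: Δρ/Δz = 1.152/79 = 0.015 kg m⁻⁴
  206–214 m: Δρ/Δz = 0.353/8 = 0.044 kg m⁻⁴
  214–253 m: Δρ/Δz = 0.882/39 = 0.023 kg m⁻⁴
The largest gradient is in the 206–214 m interval — the pycnocline.

206–214 m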